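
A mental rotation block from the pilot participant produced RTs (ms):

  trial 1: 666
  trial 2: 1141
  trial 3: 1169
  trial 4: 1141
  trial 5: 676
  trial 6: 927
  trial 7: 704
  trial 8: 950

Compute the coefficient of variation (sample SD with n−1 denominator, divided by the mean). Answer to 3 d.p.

0.236

n = 8, Σ = 7374, M = 921.7500
Σ(x−M)² = 331315.500; s = √(331315.500/7) = 217.5564
CV = 217.5564 / 921.7500 = 0.23603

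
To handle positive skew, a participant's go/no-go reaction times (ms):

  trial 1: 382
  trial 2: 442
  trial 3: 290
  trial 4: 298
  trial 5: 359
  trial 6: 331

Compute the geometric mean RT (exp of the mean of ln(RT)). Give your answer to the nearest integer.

ln(RT): 5.9454, 6.0913, 5.6699, 5.6971, 5.8833, 5.8021
Mean ln(RT) = 35.0891/6 = 5.84819
Geometric mean = exp(5.84819) = 346.61 ms

347 ms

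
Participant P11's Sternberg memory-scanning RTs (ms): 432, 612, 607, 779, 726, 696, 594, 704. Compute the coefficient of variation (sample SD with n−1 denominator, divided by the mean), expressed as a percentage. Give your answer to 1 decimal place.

n = 8, Σ = 5150, M = 643.7500
Σ(x−M)² = 81089.500; s = √(81089.500/7) = 107.6300
CV = 107.6300 / 643.7500 = 0.16719 = 16.719%

16.7%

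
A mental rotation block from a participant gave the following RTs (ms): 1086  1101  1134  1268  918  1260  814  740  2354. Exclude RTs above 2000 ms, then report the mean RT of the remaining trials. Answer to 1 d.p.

Excluded: 2354
Retained (n=8): Σ = 8321
Mean = 8321/8 = 1040.1250

1040.1 ms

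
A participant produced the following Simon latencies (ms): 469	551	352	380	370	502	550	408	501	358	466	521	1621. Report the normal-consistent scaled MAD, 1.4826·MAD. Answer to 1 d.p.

120.1 ms

Sorted: 352, 358, 370, 380, 408, 466, 469, 501, 502, 521, 550, 551, 1621 → median = 469
|x − 469| sorted: 0, 3, 32, 33, 52, 61, 81, 82, 89, 99, 111, 117, 1152 → MAD = 81
Robust SD ≈ 1.4826 × 81 = 120.091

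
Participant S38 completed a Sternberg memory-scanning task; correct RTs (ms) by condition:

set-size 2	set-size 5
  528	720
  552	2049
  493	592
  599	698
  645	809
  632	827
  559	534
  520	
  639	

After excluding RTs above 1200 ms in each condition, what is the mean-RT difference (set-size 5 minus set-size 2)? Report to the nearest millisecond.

123 ms

set-size 5: exclude 2049
M(set-size 2) = 5167/9 = 574.111
M(set-size 5) = 4180/6 = 696.667
Difference = 696.667 − 574.111 = 122.556 ms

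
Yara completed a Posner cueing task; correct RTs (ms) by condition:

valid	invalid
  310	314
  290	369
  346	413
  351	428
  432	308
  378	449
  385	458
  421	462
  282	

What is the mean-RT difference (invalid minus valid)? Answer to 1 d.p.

45.1 ms

M(valid) = 3195/9 = 355.000
M(invalid) = 3201/8 = 400.125
Difference = 400.125 − 355.000 = 45.125 ms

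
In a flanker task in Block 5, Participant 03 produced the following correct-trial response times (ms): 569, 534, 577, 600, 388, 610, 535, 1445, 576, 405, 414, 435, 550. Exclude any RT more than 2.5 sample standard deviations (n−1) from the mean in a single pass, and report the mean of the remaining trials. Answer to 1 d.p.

516.1 ms

n = 13, ΣRT = 7638, M = 587.538
Σ(x−M)² = 870043.23; s = √(870043.23/12) = 269.265
Cutoffs: 587.538 ± 2.5·269.265 → [-85.6, 1260.7]
Outside: 1445 → excluded.
Retained (n=12): Σ = 6193, mean = 6193/12 = 516.083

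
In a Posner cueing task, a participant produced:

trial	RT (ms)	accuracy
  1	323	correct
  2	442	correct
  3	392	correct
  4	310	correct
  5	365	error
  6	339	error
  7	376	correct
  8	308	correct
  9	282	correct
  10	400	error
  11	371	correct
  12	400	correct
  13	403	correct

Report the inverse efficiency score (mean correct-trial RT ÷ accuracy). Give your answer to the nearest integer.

Correct trials (n=10): 323, 442, 392, 310, 376, 308, 282, 371, 400, 403
Mean correct RT = 3607/10 = 360.7000 ms
Proportion correct = 10/13
IES = 360.7000 / (10/13) = 468.910 ms

469 ms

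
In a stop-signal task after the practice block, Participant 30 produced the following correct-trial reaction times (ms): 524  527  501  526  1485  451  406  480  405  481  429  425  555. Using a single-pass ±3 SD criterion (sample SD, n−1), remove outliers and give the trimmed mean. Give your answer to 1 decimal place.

n = 13, ΣRT = 7195, M = 553.462
Σ(x−M)² = 969765.23; s = √(969765.23/12) = 284.278
Cutoffs: 553.462 ± 3·284.278 → [-299.4, 1406.3]
Outside: 1485 → excluded.
Retained (n=12): Σ = 5710, mean = 5710/12 = 475.833

475.8 ms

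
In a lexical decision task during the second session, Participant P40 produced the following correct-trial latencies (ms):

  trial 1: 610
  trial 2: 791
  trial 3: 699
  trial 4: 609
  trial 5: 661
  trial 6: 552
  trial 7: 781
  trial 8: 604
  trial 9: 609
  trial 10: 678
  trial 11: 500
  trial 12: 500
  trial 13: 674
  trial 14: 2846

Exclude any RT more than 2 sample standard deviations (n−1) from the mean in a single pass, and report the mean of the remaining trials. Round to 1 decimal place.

636.0 ms

n = 14, ΣRT = 11114, M = 793.857
Σ(x−M)² = 4635293.71; s = √(4635293.71/13) = 597.127
Cutoffs: 793.857 ± 2·597.127 → [-400.4, 1988.1]
Outside: 2846 → excluded.
Retained (n=13): Σ = 8268, mean = 8268/13 = 636.000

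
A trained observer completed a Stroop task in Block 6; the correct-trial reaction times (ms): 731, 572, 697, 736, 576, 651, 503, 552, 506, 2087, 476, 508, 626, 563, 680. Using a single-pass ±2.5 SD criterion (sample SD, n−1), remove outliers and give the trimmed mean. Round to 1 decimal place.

n = 15, ΣRT = 10464, M = 697.600
Σ(x−M)² = 2170143.60; s = √(2170143.60/14) = 393.713
Cutoffs: 697.600 ± 2.5·393.713 → [-286.7, 1681.9]
Outside: 2087 → excluded.
Retained (n=14): Σ = 8377, mean = 8377/14 = 598.357

598.4 ms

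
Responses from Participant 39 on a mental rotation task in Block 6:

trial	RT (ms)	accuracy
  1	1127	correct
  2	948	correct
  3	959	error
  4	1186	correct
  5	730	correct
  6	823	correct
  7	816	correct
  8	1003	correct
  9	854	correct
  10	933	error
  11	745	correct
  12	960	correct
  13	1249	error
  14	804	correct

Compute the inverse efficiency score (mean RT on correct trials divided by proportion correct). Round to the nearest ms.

Correct trials (n=11): 1127, 948, 1186, 730, 823, 816, 1003, 854, 745, 960, 804
Mean correct RT = 9996/11 = 908.7273 ms
Proportion correct = 11/14
IES = 908.7273 / (11/14) = 1156.562 ms

1157 ms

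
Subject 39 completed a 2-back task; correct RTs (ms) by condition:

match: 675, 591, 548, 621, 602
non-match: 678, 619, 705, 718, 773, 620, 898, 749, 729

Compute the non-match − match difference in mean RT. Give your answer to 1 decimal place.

M(match) = 3037/5 = 607.400
M(non-match) = 6489/9 = 721.000
Difference = 721.000 − 607.400 = 113.600 ms

113.6 ms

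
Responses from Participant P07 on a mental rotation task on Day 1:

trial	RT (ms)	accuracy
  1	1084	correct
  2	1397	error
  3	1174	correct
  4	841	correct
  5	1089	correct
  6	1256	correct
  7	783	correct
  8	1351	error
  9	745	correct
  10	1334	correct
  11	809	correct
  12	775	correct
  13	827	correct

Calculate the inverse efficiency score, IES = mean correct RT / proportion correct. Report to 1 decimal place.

Correct trials (n=11): 1084, 1174, 841, 1089, 1256, 783, 745, 1334, 809, 775, 827
Mean correct RT = 10717/11 = 974.2727 ms
Proportion correct = 11/13
IES = 974.2727 / (11/13) = 1151.413 ms

1151.4 ms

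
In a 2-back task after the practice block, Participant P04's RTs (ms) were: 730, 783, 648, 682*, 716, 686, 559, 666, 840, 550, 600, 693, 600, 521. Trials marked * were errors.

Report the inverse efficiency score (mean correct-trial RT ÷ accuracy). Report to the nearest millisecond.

712 ms

Correct trials (n=13): 730, 783, 648, 716, 686, 559, 666, 840, 550, 600, 693, 600, 521
Mean correct RT = 8592/13 = 660.9231 ms
Proportion correct = 13/14
IES = 660.9231 / (13/14) = 711.763 ms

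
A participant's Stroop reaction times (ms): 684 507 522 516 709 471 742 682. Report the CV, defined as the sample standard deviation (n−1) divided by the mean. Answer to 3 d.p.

n = 8, Σ = 4833, M = 604.1250
Σ(x−M)² = 84118.875; s = √(84118.875/7) = 109.6220
CV = 109.6220 / 604.1250 = 0.18146

0.181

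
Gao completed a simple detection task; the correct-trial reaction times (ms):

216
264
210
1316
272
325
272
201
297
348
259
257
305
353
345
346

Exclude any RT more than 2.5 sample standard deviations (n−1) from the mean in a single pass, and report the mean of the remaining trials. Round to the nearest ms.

285 ms

n = 16, ΣRT = 5586, M = 349.125
Σ(x−M)² = 1034907.75; s = √(1034907.75/15) = 262.667
Cutoffs: 349.125 ± 2.5·262.667 → [-307.5, 1005.8]
Outside: 1316 → excluded.
Retained (n=15): Σ = 4270, mean = 4270/15 = 284.667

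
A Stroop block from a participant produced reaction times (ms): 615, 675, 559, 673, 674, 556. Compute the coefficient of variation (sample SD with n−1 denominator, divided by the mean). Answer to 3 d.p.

n = 6, Σ = 3752, M = 625.3333
Σ(x−M)² = 16421.333; s = √(16421.333/5) = 57.3085
CV = 57.3085 / 625.3333 = 0.09164

0.092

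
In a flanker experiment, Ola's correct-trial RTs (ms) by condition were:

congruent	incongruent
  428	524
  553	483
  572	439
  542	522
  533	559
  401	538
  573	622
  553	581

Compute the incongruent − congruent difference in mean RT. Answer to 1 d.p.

M(congruent) = 4155/8 = 519.375
M(incongruent) = 4268/8 = 533.500
Difference = 533.500 − 519.375 = 14.125 ms

14.1 ms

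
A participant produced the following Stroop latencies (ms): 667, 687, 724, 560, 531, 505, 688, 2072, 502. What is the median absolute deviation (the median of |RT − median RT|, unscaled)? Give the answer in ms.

Sorted: 502, 505, 531, 560, 667, 687, 688, 724, 2072 → median = 667
|x − 667|: 0, 20, 57, 107, 136, 162, 21, 1405, 165
Sorted deviations: 0, 20, 21, 57, 107, 136, 162, 165, 1405 → MAD = 107

107 ms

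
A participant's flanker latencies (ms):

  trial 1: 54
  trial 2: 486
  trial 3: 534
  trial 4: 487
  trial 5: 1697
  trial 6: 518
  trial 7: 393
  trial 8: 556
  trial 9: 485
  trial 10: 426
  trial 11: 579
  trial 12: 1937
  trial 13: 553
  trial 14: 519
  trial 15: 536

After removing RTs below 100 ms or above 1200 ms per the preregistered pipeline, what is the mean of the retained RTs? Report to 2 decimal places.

Excluded: 54, 1697, 1937
Retained (n=12): Σ = 6072
Mean = 6072/12 = 506.0000

506.00 ms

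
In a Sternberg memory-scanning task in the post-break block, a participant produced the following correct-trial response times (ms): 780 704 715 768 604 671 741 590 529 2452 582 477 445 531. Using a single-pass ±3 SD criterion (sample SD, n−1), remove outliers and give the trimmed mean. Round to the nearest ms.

626 ms

n = 14, ΣRT = 10589, M = 756.357
Σ(x−M)² = 3246621.21; s = √(3246621.21/13) = 499.740
Cutoffs: 756.357 ± 3·499.740 → [-742.9, 2255.6]
Outside: 2452 → excluded.
Retained (n=13): Σ = 8137, mean = 8137/13 = 625.923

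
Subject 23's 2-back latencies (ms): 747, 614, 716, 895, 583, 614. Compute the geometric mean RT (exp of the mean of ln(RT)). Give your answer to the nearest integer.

687 ms

ln(RT): 6.6161, 6.4200, 6.5737, 6.7968, 6.3682, 6.4200
Mean ln(RT) = 39.1947/6 = 6.53246
Geometric mean = exp(6.53246) = 687.08 ms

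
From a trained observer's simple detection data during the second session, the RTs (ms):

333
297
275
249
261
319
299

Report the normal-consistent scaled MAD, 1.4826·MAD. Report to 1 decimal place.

Sorted: 249, 261, 275, 297, 299, 319, 333 → median = 297
|x − 297| sorted: 0, 2, 22, 22, 36, 36, 48 → MAD = 22
Robust SD ≈ 1.4826 × 22 = 32.617

32.6 ms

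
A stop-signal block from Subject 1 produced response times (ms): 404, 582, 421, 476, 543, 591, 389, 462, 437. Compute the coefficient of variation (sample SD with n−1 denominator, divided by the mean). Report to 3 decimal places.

0.159

n = 9, Σ = 4305, M = 478.3333
Σ(x−M)² = 46396.000; s = √(46396.000/8) = 76.1544
CV = 76.1544 / 478.3333 = 0.15921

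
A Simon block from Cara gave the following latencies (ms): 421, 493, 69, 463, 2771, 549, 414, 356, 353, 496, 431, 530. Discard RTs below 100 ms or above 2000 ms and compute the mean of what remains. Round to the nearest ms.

Excluded: 69, 2771
Retained (n=10): Σ = 4506
Mean = 4506/10 = 450.6000

451 ms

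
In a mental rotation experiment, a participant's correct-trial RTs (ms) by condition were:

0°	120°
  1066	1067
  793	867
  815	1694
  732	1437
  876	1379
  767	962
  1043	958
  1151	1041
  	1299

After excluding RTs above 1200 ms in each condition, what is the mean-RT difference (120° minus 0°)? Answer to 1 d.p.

73.6 ms

120°: exclude 1694, 1437, 1379, 1299
M(0°) = 7243/8 = 905.375
M(120°) = 4895/5 = 979.000
Difference = 979.000 − 905.375 = 73.625 ms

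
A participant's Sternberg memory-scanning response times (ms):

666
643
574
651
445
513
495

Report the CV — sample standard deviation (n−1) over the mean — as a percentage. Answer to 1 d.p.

n = 7, Σ = 3987, M = 569.5714
Σ(x−M)² = 45619.714; s = √(45619.714/6) = 87.1968
CV = 87.1968 / 569.5714 = 0.15309 = 15.309%

15.3%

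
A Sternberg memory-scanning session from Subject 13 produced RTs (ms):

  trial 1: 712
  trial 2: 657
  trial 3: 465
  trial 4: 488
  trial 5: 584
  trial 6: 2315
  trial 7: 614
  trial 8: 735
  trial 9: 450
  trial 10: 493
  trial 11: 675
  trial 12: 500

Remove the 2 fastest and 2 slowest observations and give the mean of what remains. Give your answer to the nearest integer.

590 ms

Sorted: 450, 465, 488, 493, 500, 584, 614, 657, 675, 712, 735, 2315
Drop lowest 2 (450, 465) and highest 2 (735, 2315)
Remaining (n=8): Σ = 4723, mean = 4723/8 = 590.375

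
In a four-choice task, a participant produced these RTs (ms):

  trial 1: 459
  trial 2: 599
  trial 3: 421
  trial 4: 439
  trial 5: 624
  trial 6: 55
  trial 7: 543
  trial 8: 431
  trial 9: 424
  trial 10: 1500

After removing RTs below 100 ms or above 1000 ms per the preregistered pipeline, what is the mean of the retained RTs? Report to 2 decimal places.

Excluded: 55, 1500
Retained (n=8): Σ = 3940
Mean = 3940/8 = 492.5000

492.50 ms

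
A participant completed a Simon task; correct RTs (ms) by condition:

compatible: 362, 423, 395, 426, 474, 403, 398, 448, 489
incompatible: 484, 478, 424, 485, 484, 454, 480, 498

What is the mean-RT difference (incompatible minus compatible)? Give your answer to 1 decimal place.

M(compatible) = 3818/9 = 424.222
M(incompatible) = 3787/8 = 473.375
Difference = 473.375 − 424.222 = 49.153 ms

49.2 ms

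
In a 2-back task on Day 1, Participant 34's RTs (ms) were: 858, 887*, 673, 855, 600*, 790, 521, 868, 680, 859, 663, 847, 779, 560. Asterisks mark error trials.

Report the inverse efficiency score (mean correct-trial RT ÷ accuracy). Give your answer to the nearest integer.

870 ms

Correct trials (n=12): 858, 673, 855, 790, 521, 868, 680, 859, 663, 847, 779, 560
Mean correct RT = 8953/12 = 746.0833 ms
Proportion correct = 12/14
IES = 746.0833 / (12/14) = 870.431 ms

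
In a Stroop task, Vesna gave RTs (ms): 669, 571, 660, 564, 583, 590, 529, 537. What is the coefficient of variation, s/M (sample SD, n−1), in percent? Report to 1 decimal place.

n = 8, Σ = 4703, M = 587.8750
Σ(x−M)² = 18720.875; s = √(18720.875/7) = 51.7147
CV = 51.7147 / 587.8750 = 0.08797 = 8.797%

8.8%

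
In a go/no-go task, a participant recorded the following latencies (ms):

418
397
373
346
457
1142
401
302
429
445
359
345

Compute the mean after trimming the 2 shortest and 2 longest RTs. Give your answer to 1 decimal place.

396.0 ms

Sorted: 302, 345, 346, 359, 373, 397, 401, 418, 429, 445, 457, 1142
Drop lowest 2 (302, 345) and highest 2 (457, 1142)
Remaining (n=8): Σ = 3168, mean = 3168/8 = 396.000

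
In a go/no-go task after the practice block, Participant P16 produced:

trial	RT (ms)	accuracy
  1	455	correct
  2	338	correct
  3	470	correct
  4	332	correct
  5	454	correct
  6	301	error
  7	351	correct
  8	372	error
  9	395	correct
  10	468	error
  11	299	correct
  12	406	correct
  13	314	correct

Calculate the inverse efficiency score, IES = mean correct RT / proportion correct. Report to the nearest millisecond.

Correct trials (n=10): 455, 338, 470, 332, 454, 351, 395, 299, 406, 314
Mean correct RT = 3814/10 = 381.4000 ms
Proportion correct = 10/13
IES = 381.4000 / (10/13) = 495.820 ms

496 ms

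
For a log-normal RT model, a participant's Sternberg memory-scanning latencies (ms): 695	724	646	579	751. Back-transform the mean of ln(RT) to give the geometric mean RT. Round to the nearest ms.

676 ms

ln(RT): 6.5439, 6.5848, 6.4708, 6.3613, 6.6214
Mean ln(RT) = 32.5822/5 = 6.51644
Geometric mean = exp(6.51644) = 676.17 ms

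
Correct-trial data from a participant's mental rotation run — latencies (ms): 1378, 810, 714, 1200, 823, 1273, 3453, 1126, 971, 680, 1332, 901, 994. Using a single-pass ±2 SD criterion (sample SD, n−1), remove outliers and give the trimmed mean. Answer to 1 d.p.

1016.8 ms

n = 13, ΣRT = 15655, M = 1204.231
Σ(x−M)² = 6120792.31; s = √(6120792.31/12) = 714.189
Cutoffs: 1204.231 ± 2·714.189 → [-224.1, 2632.6]
Outside: 3453 → excluded.
Retained (n=12): Σ = 12202, mean = 12202/12 = 1016.833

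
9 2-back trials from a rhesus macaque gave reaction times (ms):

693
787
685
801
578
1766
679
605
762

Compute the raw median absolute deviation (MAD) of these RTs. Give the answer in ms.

Sorted: 578, 605, 679, 685, 693, 762, 787, 801, 1766 → median = 693
|x − 693|: 0, 94, 8, 108, 115, 1073, 14, 88, 69
Sorted deviations: 0, 8, 14, 69, 88, 94, 108, 115, 1073 → MAD = 88

88 ms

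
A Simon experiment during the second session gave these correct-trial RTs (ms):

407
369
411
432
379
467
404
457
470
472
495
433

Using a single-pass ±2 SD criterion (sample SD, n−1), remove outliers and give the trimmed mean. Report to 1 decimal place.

433.0 ms

n = 12, ΣRT = 5196, M = 433.000
Σ(x−M)² = 17480.00; s = √(17480.00/11) = 39.863
Cutoffs: 433.000 ± 2·39.863 → [353.3, 512.7]
No RTs fall outside the cutoffs; all 12 retained. Mean = 5196/12 = 433.000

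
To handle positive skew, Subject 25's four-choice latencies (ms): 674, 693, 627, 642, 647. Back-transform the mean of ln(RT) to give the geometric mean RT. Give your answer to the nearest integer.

656 ms

ln(RT): 6.5132, 6.5410, 6.4409, 6.4646, 6.4723
Mean ln(RT) = 32.4321/5 = 6.48643
Geometric mean = exp(6.48643) = 656.18 ms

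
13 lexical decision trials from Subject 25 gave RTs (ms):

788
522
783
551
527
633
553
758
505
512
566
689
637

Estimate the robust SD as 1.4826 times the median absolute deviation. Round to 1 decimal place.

Sorted: 505, 512, 522, 527, 551, 553, 566, 633, 637, 689, 758, 783, 788 → median = 566
|x − 566| sorted: 0, 13, 15, 39, 44, 54, 61, 67, 71, 123, 192, 217, 222 → MAD = 61
Robust SD ≈ 1.4826 × 61 = 90.439

90.4 ms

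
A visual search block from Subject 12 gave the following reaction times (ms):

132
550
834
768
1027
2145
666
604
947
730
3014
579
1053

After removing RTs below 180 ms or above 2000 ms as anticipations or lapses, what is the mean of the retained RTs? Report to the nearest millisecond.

Excluded: 132, 2145, 3014
Retained (n=10): Σ = 7758
Mean = 7758/10 = 775.8000

776 ms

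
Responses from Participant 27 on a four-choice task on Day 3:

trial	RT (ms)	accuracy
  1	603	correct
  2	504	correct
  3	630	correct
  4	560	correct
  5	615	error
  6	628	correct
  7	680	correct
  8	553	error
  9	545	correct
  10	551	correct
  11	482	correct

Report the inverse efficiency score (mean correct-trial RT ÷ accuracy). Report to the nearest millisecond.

704 ms

Correct trials (n=9): 603, 504, 630, 560, 628, 680, 545, 551, 482
Mean correct RT = 5183/9 = 575.8889 ms
Proportion correct = 9/11
IES = 575.8889 / (9/11) = 703.864 ms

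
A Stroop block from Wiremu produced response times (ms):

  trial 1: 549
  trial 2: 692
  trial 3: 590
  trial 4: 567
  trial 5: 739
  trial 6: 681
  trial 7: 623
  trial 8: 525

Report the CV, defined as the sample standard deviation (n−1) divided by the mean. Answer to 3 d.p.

n = 8, Σ = 4966, M = 620.7500
Σ(x−M)² = 40845.500; s = √(40845.500/7) = 76.3876
CV = 76.3876 / 620.7500 = 0.12306

0.123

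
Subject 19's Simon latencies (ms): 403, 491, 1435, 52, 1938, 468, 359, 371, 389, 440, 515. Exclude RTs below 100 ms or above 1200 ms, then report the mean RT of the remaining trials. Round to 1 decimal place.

Excluded: 52, 1435, 1938
Retained (n=8): Σ = 3436
Mean = 3436/8 = 429.5000

429.5 ms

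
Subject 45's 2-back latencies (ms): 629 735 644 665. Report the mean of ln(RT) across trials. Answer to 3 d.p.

6.503

ln(RT): 6.4441, 6.5999, 6.4677, 6.4998
Σ ln(RT) = 26.0115
Mean = 26.0115/4 = 6.50287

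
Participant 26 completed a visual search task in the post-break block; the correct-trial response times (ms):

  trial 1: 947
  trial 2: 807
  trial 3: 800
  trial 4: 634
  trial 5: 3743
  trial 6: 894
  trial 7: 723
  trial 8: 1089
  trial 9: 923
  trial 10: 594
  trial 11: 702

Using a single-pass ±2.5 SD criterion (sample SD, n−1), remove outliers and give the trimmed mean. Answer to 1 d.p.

n = 11, ΣRT = 11856, M = 1077.818
Σ(x−M)² = 8026905.64; s = √(8026905.64/10) = 895.930
Cutoffs: 1077.818 ± 2.5·895.930 → [-1162.0, 3317.6]
Outside: 3743 → excluded.
Retained (n=10): Σ = 8113, mean = 8113/10 = 811.300

811.3 ms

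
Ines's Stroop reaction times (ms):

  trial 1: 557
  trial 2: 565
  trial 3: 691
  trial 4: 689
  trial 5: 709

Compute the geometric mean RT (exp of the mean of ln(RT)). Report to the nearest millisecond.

639 ms

ln(RT): 6.3226, 6.3368, 6.5381, 6.5352, 6.5639
Mean ln(RT) = 32.2966/5 = 6.45933
Geometric mean = exp(6.45933) = 638.63 ms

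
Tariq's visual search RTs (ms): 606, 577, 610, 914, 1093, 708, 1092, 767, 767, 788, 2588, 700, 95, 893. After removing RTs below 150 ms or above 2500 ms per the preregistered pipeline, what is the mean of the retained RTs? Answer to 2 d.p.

792.92 ms

Excluded: 95, 2588
Retained (n=12): Σ = 9515
Mean = 9515/12 = 792.9167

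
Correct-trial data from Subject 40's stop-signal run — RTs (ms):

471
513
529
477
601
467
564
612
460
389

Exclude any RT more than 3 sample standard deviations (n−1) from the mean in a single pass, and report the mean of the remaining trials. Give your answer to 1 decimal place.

508.3 ms

n = 10, ΣRT = 5083, M = 508.300
Σ(x−M)² = 43542.10; s = √(43542.10/9) = 69.556
Cutoffs: 508.300 ± 3·69.556 → [299.6, 717.0]
No RTs fall outside the cutoffs; all 10 retained. Mean = 5083/10 = 508.300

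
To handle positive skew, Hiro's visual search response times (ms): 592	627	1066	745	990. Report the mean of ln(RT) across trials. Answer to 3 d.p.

6.661

ln(RT): 6.3835, 6.4409, 6.9717, 6.6134, 6.8977
Σ ln(RT) = 33.3072
Mean = 33.3072/5 = 6.66144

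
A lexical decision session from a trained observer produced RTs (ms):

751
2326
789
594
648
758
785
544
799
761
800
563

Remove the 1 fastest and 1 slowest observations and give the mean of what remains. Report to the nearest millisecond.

Sorted: 544, 563, 594, 648, 751, 758, 761, 785, 789, 799, 800, 2326
Drop lowest 1 (544) and highest 1 (2326)
Remaining (n=10): Σ = 7248, mean = 7248/10 = 724.800

725 ms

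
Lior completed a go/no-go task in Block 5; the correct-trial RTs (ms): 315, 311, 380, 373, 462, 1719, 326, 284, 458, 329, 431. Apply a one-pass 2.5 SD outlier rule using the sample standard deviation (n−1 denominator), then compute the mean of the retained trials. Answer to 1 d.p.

n = 11, ΣRT = 5388, M = 489.818
Σ(x−M)² = 1699437.64; s = √(1699437.64/10) = 412.242
Cutoffs: 489.818 ± 2.5·412.242 → [-540.8, 1520.4]
Outside: 1719 → excluded.
Retained (n=10): Σ = 3669, mean = 3669/10 = 366.900

366.9 ms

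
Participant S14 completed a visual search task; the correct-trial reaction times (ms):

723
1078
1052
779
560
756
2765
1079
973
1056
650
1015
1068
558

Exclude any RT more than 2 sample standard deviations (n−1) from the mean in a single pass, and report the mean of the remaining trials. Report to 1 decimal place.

872.8 ms

n = 14, ΣRT = 14112, M = 1008.000
Σ(x−M)² = 3834642.00; s = √(3834642.00/13) = 543.114
Cutoffs: 1008.000 ± 2·543.114 → [-78.2, 2094.2]
Outside: 2765 → excluded.
Retained (n=13): Σ = 11347, mean = 11347/13 = 872.846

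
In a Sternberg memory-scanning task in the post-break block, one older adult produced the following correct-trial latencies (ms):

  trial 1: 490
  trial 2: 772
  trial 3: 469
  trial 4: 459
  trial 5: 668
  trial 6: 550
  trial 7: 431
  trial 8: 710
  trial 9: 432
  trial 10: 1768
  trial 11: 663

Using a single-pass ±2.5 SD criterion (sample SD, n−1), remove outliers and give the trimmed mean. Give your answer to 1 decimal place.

n = 11, ΣRT = 7412, M = 673.818
Σ(x−M)² = 1462987.64; s = √(1462987.64/10) = 382.490
Cutoffs: 673.818 ± 2.5·382.490 → [-282.4, 1630.0]
Outside: 1768 → excluded.
Retained (n=10): Σ = 5644, mean = 5644/10 = 564.400

564.4 ms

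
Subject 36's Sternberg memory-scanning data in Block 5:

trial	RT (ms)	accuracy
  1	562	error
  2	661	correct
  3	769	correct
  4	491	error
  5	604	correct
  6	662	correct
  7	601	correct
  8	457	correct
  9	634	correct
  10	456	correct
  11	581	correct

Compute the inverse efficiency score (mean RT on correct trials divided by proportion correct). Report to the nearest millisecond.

737 ms

Correct trials (n=9): 661, 769, 604, 662, 601, 457, 634, 456, 581
Mean correct RT = 5425/9 = 602.7778 ms
Proportion correct = 9/11
IES = 602.7778 / (9/11) = 736.728 ms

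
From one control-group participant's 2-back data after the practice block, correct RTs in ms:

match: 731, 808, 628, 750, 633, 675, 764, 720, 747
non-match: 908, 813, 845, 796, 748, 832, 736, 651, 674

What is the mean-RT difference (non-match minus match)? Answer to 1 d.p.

M(match) = 6456/9 = 717.333
M(non-match) = 7003/9 = 778.111
Difference = 778.111 − 717.333 = 60.778 ms

60.8 ms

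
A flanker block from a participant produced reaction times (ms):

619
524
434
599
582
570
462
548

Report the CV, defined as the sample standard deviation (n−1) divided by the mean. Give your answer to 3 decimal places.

n = 8, Σ = 4338, M = 542.2500
Σ(x−M)² = 29985.500; s = √(29985.500/7) = 65.4495
CV = 65.4495 / 542.2500 = 0.12070

0.121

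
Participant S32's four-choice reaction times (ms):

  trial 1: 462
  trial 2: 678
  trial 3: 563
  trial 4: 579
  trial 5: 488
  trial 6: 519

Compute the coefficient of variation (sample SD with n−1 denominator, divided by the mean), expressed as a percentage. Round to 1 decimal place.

14.1%

n = 6, Σ = 3289, M = 548.1667
Σ(x−M)² = 29922.833; s = √(29922.833/5) = 77.3600
CV = 77.3600 / 548.1667 = 0.14112 = 14.112%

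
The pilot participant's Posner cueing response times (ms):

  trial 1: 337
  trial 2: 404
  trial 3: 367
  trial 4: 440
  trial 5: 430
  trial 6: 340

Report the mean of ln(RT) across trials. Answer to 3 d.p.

ln(RT): 5.8201, 6.0014, 5.9054, 6.0868, 6.0638, 5.8289
Σ ln(RT) = 35.7064
Mean = 35.7064/6 = 5.95106

5.951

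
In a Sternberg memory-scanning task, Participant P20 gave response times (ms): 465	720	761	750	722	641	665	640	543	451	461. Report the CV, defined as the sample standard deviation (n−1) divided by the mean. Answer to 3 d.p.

0.193

n = 11, Σ = 6819, M = 619.9091
Σ(x−M)² = 143846.909; s = √(143846.909/10) = 119.9362
CV = 119.9362 / 619.9091 = 0.19347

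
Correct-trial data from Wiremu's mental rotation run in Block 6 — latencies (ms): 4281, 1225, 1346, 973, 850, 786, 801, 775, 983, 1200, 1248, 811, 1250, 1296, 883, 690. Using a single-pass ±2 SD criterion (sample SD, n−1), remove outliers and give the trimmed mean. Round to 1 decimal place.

n = 16, ΣRT = 19398, M = 1212.375
Σ(x−M)² = 10770321.75; s = √(10770321.75/15) = 847.361
Cutoffs: 1212.375 ± 2·847.361 → [-482.3, 2907.1]
Outside: 4281 → excluded.
Retained (n=15): Σ = 15117, mean = 15117/15 = 1007.800

1007.8 ms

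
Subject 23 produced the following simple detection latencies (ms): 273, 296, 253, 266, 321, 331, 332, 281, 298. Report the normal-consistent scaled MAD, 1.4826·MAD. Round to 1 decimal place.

Sorted: 253, 266, 273, 281, 296, 298, 321, 331, 332 → median = 296
|x − 296| sorted: 0, 2, 15, 23, 25, 30, 35, 36, 43 → MAD = 25
Robust SD ≈ 1.4826 × 25 = 37.065

37.1 ms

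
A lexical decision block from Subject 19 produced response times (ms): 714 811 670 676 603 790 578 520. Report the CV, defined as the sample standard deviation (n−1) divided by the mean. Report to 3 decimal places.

0.151

n = 8, Σ = 5362, M = 670.2500
Σ(x−M)² = 71705.500; s = √(71705.500/7) = 101.2109
CV = 101.2109 / 670.2500 = 0.15100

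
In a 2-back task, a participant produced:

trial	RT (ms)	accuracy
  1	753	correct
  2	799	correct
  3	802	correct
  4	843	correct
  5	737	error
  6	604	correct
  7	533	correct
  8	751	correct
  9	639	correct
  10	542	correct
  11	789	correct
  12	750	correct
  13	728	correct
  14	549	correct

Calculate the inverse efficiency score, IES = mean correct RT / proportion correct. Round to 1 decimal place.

Correct trials (n=13): 753, 799, 802, 843, 604, 533, 751, 639, 542, 789, 750, 728, 549
Mean correct RT = 9082/13 = 698.6154 ms
Proportion correct = 13/14
IES = 698.6154 / (13/14) = 752.355 ms

752.4 ms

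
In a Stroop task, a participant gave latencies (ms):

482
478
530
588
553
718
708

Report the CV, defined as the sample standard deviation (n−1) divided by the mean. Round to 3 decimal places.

n = 7, Σ = 4057, M = 579.5714
Σ(x−M)² = 58727.714; s = √(58727.714/6) = 98.9341
CV = 98.9341 / 579.5714 = 0.17070

0.171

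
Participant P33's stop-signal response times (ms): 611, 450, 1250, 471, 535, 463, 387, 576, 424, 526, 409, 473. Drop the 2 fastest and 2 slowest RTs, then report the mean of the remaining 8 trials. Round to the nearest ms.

490 ms

Sorted: 387, 409, 424, 450, 463, 471, 473, 526, 535, 576, 611, 1250
Drop lowest 2 (387, 409) and highest 2 (611, 1250)
Remaining (n=8): Σ = 3918, mean = 3918/8 = 489.750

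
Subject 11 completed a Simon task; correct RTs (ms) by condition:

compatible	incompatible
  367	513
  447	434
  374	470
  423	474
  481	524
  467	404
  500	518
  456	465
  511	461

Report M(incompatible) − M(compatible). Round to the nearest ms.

26 ms

M(compatible) = 4026/9 = 447.333
M(incompatible) = 4263/9 = 473.667
Difference = 473.667 − 447.333 = 26.333 ms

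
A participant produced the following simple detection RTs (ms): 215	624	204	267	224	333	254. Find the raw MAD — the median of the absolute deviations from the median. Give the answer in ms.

39 ms

Sorted: 204, 215, 224, 254, 267, 333, 624 → median = 254
|x − 254|: 39, 370, 50, 13, 30, 79, 0
Sorted deviations: 0, 13, 30, 39, 50, 79, 370 → MAD = 39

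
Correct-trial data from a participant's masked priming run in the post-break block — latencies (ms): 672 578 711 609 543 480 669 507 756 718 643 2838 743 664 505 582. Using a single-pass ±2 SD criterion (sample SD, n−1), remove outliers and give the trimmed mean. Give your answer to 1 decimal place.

625.3 ms

n = 16, ΣRT = 12218, M = 763.625
Σ(x−M)² = 4703405.75; s = √(4703405.75/15) = 559.965
Cutoffs: 763.625 ± 2·559.965 → [-356.3, 1883.6]
Outside: 2838 → excluded.
Retained (n=15): Σ = 9380, mean = 9380/15 = 625.333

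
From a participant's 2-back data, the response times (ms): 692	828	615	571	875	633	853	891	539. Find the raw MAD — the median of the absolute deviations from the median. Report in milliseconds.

Sorted: 539, 571, 615, 633, 692, 828, 853, 875, 891 → median = 692
|x − 692|: 0, 136, 77, 121, 183, 59, 161, 199, 153
Sorted deviations: 0, 59, 77, 121, 136, 153, 161, 183, 199 → MAD = 136

136 ms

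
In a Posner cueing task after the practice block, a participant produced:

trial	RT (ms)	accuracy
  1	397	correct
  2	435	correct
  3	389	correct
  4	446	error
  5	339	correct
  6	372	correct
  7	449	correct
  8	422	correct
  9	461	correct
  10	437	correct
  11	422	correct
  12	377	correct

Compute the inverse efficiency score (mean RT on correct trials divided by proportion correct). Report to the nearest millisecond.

446 ms

Correct trials (n=11): 397, 435, 389, 339, 372, 449, 422, 461, 437, 422, 377
Mean correct RT = 4500/11 = 409.0909 ms
Proportion correct = 11/12
IES = 409.0909 / (11/12) = 446.281 ms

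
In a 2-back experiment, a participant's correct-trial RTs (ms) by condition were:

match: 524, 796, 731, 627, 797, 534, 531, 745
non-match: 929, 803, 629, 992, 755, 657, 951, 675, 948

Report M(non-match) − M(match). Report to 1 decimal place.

M(match) = 5285/8 = 660.625
M(non-match) = 7339/9 = 815.444
Difference = 815.444 − 660.625 = 154.819 ms

154.8 ms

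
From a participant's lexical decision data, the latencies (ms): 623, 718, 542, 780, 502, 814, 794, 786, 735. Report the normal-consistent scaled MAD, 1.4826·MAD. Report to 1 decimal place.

Sorted: 502, 542, 623, 718, 735, 780, 786, 794, 814 → median = 735
|x − 735| sorted: 0, 17, 45, 51, 59, 79, 112, 193, 233 → MAD = 59
Robust SD ≈ 1.4826 × 59 = 87.473

87.5 ms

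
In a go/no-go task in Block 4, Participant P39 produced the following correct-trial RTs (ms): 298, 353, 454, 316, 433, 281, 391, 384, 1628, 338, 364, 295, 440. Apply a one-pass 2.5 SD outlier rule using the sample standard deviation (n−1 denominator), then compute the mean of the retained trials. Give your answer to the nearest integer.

362 ms

n = 13, ΣRT = 5975, M = 459.615
Σ(x−M)² = 1517719.08; s = √(1517719.08/12) = 355.635
Cutoffs: 459.615 ± 2.5·355.635 → [-429.5, 1348.7]
Outside: 1628 → excluded.
Retained (n=12): Σ = 4347, mean = 4347/12 = 362.250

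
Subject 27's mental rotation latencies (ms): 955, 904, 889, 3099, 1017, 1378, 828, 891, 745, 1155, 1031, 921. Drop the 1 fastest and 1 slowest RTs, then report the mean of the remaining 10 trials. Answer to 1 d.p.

996.9 ms

Sorted: 745, 828, 889, 891, 904, 921, 955, 1017, 1031, 1155, 1378, 3099
Drop lowest 1 (745) and highest 1 (3099)
Remaining (n=10): Σ = 9969, mean = 9969/10 = 996.900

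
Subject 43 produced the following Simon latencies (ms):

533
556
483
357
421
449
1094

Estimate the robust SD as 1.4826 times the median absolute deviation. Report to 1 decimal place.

Sorted: 357, 421, 449, 483, 533, 556, 1094 → median = 483
|x − 483| sorted: 0, 34, 50, 62, 73, 126, 611 → MAD = 62
Robust SD ≈ 1.4826 × 62 = 91.921

91.9 ms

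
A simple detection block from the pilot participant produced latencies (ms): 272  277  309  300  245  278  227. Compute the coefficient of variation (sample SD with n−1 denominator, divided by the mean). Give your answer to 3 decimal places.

0.106

n = 7, Σ = 1908, M = 272.5714
Σ(x−M)² = 4965.714; s = √(4965.714/6) = 28.7684
CV = 28.7684 / 272.5714 = 0.10554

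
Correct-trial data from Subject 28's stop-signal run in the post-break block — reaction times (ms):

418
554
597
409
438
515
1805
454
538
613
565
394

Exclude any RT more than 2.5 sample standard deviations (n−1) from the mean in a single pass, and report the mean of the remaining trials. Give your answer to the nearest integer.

n = 12, ΣRT = 7300, M = 608.333
Σ(x−M)² = 1625380.67; s = √(1625380.67/11) = 384.398
Cutoffs: 608.333 ± 2.5·384.398 → [-352.7, 1569.3]
Outside: 1805 → excluded.
Retained (n=11): Σ = 5495, mean = 5495/11 = 499.545

500 ms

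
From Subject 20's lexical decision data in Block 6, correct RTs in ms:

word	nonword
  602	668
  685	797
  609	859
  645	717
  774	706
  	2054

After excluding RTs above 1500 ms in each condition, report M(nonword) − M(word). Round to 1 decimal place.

nonword: exclude 2054
M(word) = 3315/5 = 663.000
M(nonword) = 3747/5 = 749.400
Difference = 749.400 − 663.000 = 86.400 ms

86.4 ms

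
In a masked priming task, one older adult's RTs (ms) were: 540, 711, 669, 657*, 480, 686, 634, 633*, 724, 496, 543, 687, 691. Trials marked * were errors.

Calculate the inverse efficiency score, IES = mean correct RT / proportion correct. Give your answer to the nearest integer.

Correct trials (n=11): 540, 711, 669, 480, 686, 634, 724, 496, 543, 687, 691
Mean correct RT = 6861/11 = 623.7273 ms
Proportion correct = 11/13
IES = 623.7273 / (11/13) = 737.132 ms

737 ms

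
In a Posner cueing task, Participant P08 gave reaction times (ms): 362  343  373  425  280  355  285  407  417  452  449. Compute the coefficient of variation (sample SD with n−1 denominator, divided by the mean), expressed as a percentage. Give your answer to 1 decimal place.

n = 11, Σ = 4148, M = 377.0909
Σ(x−M)² = 35366.909; s = √(35366.909/10) = 59.4701
CV = 59.4701 / 377.0909 = 0.15771 = 15.771%

15.8%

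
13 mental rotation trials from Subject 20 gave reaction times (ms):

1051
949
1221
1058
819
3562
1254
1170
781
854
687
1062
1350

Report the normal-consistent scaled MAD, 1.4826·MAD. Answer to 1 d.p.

Sorted: 687, 781, 819, 854, 949, 1051, 1058, 1062, 1170, 1221, 1254, 1350, 3562 → median = 1058
|x − 1058| sorted: 0, 4, 7, 109, 112, 163, 196, 204, 239, 277, 292, 371, 2504 → MAD = 196
Robust SD ≈ 1.4826 × 196 = 290.590

290.6 ms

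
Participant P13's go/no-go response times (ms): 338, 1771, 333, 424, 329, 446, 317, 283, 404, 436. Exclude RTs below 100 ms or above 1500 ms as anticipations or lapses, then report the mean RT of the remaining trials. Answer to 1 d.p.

367.8 ms

Excluded: 1771
Retained (n=9): Σ = 3310
Mean = 3310/9 = 367.7778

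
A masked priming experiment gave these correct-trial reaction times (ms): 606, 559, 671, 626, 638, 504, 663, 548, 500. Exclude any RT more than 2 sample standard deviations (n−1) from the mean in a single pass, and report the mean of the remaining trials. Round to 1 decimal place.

n = 9, ΣRT = 5315, M = 590.556
Σ(x−M)² = 33964.22; s = √(33964.22/8) = 65.158
Cutoffs: 590.556 ± 2·65.158 → [460.2, 720.9]
No RTs fall outside the cutoffs; all 9 retained. Mean = 5315/9 = 590.556

590.6 ms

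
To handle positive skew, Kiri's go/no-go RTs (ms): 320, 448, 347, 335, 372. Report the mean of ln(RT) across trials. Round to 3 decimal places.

ln(RT): 5.7683, 6.1048, 5.8493, 5.8141, 5.9189
Σ ln(RT) = 29.4555
Mean = 29.4555/5 = 5.89109

5.891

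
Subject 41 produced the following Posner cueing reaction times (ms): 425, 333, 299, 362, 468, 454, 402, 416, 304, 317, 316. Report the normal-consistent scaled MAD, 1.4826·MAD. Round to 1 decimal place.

Sorted: 299, 304, 316, 317, 333, 362, 402, 416, 425, 454, 468 → median = 362
|x − 362| sorted: 0, 29, 40, 45, 46, 54, 58, 63, 63, 92, 106 → MAD = 54
Robust SD ≈ 1.4826 × 54 = 80.060

80.1 ms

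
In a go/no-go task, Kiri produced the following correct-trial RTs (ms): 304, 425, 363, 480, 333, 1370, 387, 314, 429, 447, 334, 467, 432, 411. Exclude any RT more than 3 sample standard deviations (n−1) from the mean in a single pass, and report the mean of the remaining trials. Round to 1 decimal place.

n = 14, ΣRT = 6496, M = 464.000
Σ(x−M)² = 926260.00; s = √(926260.00/13) = 266.928
Cutoffs: 464.000 ± 3·266.928 → [-336.8, 1264.8]
Outside: 1370 → excluded.
Retained (n=13): Σ = 5126, mean = 5126/13 = 394.308

394.3 ms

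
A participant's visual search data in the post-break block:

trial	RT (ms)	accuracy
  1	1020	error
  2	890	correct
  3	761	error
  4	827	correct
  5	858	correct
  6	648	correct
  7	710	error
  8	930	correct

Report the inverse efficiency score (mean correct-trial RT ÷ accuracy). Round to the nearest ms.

Correct trials (n=5): 890, 827, 858, 648, 930
Mean correct RT = 4153/5 = 830.6000 ms
Proportion correct = 5/8
IES = 830.6000 / (5/8) = 1328.960 ms

1329 ms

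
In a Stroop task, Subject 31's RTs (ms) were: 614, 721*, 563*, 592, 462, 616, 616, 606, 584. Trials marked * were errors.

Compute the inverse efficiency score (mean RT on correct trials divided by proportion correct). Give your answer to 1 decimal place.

751.2 ms

Correct trials (n=7): 614, 592, 462, 616, 616, 606, 584
Mean correct RT = 4090/7 = 584.2857 ms
Proportion correct = 7/9
IES = 584.2857 / (7/9) = 751.224 ms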